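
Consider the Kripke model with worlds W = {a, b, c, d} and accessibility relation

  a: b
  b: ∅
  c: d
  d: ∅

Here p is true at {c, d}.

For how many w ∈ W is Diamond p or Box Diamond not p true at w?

a: Diamond p is F, Box Diamond not p is F. ✗
b: Diamond p is F, Box Diamond not p is T. ✓
c: Diamond p is T, Box Diamond not p is F. ✓
d: Diamond p is F, Box Diamond not p is T. ✓
Satisfying worlds: {b, c, d}.

3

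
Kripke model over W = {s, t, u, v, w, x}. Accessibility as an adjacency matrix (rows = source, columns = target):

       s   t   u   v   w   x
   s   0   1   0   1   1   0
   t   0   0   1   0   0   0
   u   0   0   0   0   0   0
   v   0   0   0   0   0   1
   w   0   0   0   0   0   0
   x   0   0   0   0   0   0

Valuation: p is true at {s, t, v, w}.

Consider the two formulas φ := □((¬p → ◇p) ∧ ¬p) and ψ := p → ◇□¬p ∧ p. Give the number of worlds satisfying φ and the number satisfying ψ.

3 and 5

For □((¬p → ◇p) ∧ ¬p):
s: successors {t, v, w}; (¬p → ◇p) ∧ ¬p there: t:F, v:F, w:F. ✗
t: successors {u}; (¬p → ◇p) ∧ ¬p there: u:F. ✗
u: no successors, so □((¬p → ◇p) ∧ ¬p) holds vacuously. ✓
v: successors {x}; (¬p → ◇p) ∧ ¬p there: x:F. ✗
w: no successors, so □((¬p → ◇p) ∧ ¬p) holds vacuously. ✓
x: no successors, so □((¬p → ◇p) ∧ ¬p) holds vacuously. ✓
— 3 worlds.
For p → ◇□¬p ∧ p:
s: p is T, ◇□¬p ∧ p is T. ✓
t: p is T, ◇□¬p ∧ p is T. ✓
u: p is F, ◇□¬p ∧ p is F. ✓
v: p is T, ◇□¬p ∧ p is T. ✓
w: p is T, ◇□¬p ∧ p is F. ✗
x: p is F, ◇□¬p ∧ p is F. ✓
— 5 worlds.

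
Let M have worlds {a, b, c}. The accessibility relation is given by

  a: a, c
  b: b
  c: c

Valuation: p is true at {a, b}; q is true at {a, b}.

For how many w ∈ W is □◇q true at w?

1

a: successors {a, c}; ◇q there: a:T, c:F. ✗
b: successors {b}; ◇q there: b:T. ✓
c: successors {c}; ◇q there: c:F. ✗
Satisfying worlds: {b}.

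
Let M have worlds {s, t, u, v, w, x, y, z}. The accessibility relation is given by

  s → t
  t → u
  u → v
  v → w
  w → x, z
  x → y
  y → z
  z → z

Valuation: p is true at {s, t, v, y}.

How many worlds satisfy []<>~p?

s: successors {t}; <>~p there: t:T. ✓
t: successors {u}; <>~p there: u:F. ✗
u: successors {v}; <>~p there: v:T. ✓
v: successors {w}; <>~p there: w:T. ✓
w: successors {x, z}; <>~p there: x:F, z:T. ✗
x: successors {y}; <>~p there: y:T. ✓
y: successors {z}; <>~p there: z:T. ✓
z: successors {z}; <>~p there: z:T. ✓
Satisfying worlds: {s, u, v, x, y, z}.

6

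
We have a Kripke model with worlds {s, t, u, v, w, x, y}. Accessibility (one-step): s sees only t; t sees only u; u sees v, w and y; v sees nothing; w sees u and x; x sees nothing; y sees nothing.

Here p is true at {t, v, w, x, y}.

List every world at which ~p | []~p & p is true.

s: ~p is T, []~p & p is F. ✓
t: ~p is F, []~p & p is T. ✓
u: ~p is T, []~p & p is F. ✓
v: ~p is F, []~p & p is T. ✓
w: ~p is F, []~p & p is F. ✗
x: ~p is F, []~p & p is T. ✓
y: ~p is F, []~p & p is T. ✓

{s, t, u, v, x, y}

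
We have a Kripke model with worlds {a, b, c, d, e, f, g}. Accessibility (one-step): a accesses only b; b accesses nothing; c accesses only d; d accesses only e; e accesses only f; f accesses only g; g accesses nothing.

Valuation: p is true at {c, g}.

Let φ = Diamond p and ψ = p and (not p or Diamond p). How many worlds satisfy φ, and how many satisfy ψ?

For Diamond p:
a: successors {b}; p there: b:F. ✗
b: no successors, so Diamond p fails. ✗
c: successors {d}; p there: d:F. ✗
d: successors {e}; p there: e:F. ✗
e: successors {f}; p there: f:F. ✗
f: successors {g}; p there: g:T. ✓
g: no successors, so Diamond p fails. ✗
— 1 world.
For p and (not p or Diamond p):
a: p is F, not p or Diamond p is T. ✗
b: p is F, not p or Diamond p is T. ✗
c: p is T, not p or Diamond p is F. ✗
d: p is F, not p or Diamond p is T. ✗
e: p is F, not p or Diamond p is T. ✗
f: p is F, not p or Diamond p is T. ✗
g: p is T, not p or Diamond p is F. ✗
— 0 worlds.

1 and 0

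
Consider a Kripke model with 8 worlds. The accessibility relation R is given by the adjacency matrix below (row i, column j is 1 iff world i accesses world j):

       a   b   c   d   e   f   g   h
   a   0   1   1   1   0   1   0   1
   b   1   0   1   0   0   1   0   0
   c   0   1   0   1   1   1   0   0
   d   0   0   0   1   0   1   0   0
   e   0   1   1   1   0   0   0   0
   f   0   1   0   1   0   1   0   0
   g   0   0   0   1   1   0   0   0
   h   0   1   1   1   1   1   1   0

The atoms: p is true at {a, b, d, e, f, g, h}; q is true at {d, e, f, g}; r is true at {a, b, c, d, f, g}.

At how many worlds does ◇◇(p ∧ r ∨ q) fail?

0

a: successors {b, c, d, f, h}; ◇(p ∧ r ∨ q) there: b:T, c:T, d:T, f:T, h:T. ✓
b: successors {a, c, f}; ◇(p ∧ r ∨ q) there: a:T, c:T, f:T. ✓
c: successors {b, d, e, f}; ◇(p ∧ r ∨ q) there: b:T, d:T, e:T, f:T. ✓
d: successors {d, f}; ◇(p ∧ r ∨ q) there: d:T, f:T. ✓
e: successors {b, c, d}; ◇(p ∧ r ∨ q) there: b:T, c:T, d:T. ✓
f: successors {b, d, f}; ◇(p ∧ r ∨ q) there: b:T, d:T, f:T. ✓
g: successors {d, e}; ◇(p ∧ r ∨ q) there: d:T, e:T. ✓
h: successors {b, c, d, e, f, g}; ◇(p ∧ r ∨ q) there: b:T, c:T, d:T, e:T, f:T, g:T. ✓
Satisfying worlds: {a, b, c, d, e, f, g, h}.
So ◇◇(p ∧ r ∨ q) fails at the other 0 worlds.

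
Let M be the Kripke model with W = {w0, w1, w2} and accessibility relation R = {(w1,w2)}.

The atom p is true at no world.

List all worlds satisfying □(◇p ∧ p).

{w0, w2}

w0: no successors, so □(◇p ∧ p) holds vacuously. ✓
w1: successors {w2}; ◇p ∧ p there: w2:F. ✗
w2: no successors, so □(◇p ∧ p) holds vacuously. ✓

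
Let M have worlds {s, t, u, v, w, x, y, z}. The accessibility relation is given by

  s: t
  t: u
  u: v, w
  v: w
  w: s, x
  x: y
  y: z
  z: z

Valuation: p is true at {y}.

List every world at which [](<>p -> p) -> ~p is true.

{s, t, u, v, w, x, z}

s: [](<>p -> p) is T, ~p is T. ✓
t: [](<>p -> p) is T, ~p is T. ✓
u: [](<>p -> p) is T, ~p is T. ✓
v: [](<>p -> p) is T, ~p is T. ✓
w: [](<>p -> p) is F, ~p is T. ✓
x: [](<>p -> p) is T, ~p is T. ✓
y: [](<>p -> p) is T, ~p is F. ✗
z: [](<>p -> p) is T, ~p is T. ✓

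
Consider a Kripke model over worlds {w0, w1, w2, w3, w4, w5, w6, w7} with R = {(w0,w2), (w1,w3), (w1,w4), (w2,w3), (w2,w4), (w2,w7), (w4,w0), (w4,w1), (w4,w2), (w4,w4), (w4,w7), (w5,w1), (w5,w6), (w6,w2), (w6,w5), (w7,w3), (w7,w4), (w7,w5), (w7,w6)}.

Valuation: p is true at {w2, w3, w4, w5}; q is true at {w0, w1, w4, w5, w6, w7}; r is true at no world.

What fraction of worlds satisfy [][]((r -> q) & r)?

1/8

w0: successors {w2}; []((r -> q) & r) there: w2:F. ✗
w1: successors {w3, w4}; []((r -> q) & r) there: w3:T, w4:F. ✗
w2: successors {w3, w4, w7}; []((r -> q) & r) there: w3:T, w4:F, w7:F. ✗
w3: no successors, so [][]((r -> q) & r) holds vacuously. ✓
w4: successors {w0, w1, w2, w4, w7}; []((r -> q) & r) there: w0:F, w1:F, w2:F, w4:F, w7:F. ✗
w5: successors {w1, w6}; []((r -> q) & r) there: w1:F, w6:F. ✗
w6: successors {w2, w5}; []((r -> q) & r) there: w2:F, w5:F. ✗
w7: successors {w3, w4, w5, w6}; []((r -> q) & r) there: w3:T, w4:F, w5:F, w6:F. ✗
That's 1 of 8 worlds, so 1/8.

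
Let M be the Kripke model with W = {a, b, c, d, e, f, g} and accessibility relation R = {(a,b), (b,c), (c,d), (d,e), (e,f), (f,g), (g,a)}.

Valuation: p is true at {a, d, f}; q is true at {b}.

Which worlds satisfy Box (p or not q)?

a: successors {b}; p or not q there: b:F. ✗
b: successors {c}; p or not q there: c:T. ✓
c: successors {d}; p or not q there: d:T. ✓
d: successors {e}; p or not q there: e:T. ✓
e: successors {f}; p or not q there: f:T. ✓
f: successors {g}; p or not q there: g:T. ✓
g: successors {a}; p or not q there: a:T. ✓

{b, c, d, e, f, g}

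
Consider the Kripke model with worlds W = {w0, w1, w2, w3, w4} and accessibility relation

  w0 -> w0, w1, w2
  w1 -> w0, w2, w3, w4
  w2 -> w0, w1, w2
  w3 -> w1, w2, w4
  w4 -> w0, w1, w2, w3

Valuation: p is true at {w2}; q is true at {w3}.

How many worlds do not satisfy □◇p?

0

w0: successors {w0, w1, w2}; ◇p there: w0:T, w1:T, w2:T. ✓
w1: successors {w0, w2, w3, w4}; ◇p there: w0:T, w2:T, w3:T, w4:T. ✓
w2: successors {w0, w1, w2}; ◇p there: w0:T, w1:T, w2:T. ✓
w3: successors {w1, w2, w4}; ◇p there: w1:T, w2:T, w4:T. ✓
w4: successors {w0, w1, w2, w3}; ◇p there: w0:T, w1:T, w2:T, w3:T. ✓
Satisfying worlds: {w0, w1, w2, w3, w4}.
So □◇p fails at the other 0 worlds.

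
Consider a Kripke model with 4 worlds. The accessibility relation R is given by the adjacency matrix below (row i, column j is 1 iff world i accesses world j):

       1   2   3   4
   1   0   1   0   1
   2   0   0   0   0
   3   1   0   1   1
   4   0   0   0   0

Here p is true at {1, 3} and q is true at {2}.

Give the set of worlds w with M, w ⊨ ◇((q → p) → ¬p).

1: successors {2, 4}; (q → p) → ¬p there: 2:T, 4:T. ✓
2: no successors, so ◇((q → p) → ¬p) fails. ✗
3: successors {1, 3, 4}; (q → p) → ¬p there: 1:F, 3:F, 4:T. ✓
4: no successors, so ◇((q → p) → ¬p) fails. ✗

{1, 3}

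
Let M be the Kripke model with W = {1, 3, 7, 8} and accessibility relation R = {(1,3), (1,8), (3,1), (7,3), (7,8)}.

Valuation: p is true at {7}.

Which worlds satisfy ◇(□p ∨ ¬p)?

1: successors {3, 8}; □p ∨ ¬p there: 3:T, 8:T. ✓
3: successors {1}; □p ∨ ¬p there: 1:T. ✓
7: successors {3, 8}; □p ∨ ¬p there: 3:T, 8:T. ✓
8: no successors, so ◇(□p ∨ ¬p) fails. ✗

{1, 3, 7}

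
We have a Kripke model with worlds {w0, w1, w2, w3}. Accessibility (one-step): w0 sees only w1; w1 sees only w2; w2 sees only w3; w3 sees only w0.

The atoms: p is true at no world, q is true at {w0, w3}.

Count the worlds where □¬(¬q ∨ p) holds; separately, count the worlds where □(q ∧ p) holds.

For □¬(¬q ∨ p):
w0: successors {w1}; ¬(¬q ∨ p) there: w1:F. ✗
w1: successors {w2}; ¬(¬q ∨ p) there: w2:F. ✗
w2: successors {w3}; ¬(¬q ∨ p) there: w3:T. ✓
w3: successors {w0}; ¬(¬q ∨ p) there: w0:T. ✓
— 2 worlds.
For □(q ∧ p):
w0: successors {w1}; q ∧ p there: w1:F. ✗
w1: successors {w2}; q ∧ p there: w2:F. ✗
w2: successors {w3}; q ∧ p there: w3:F. ✗
w3: successors {w0}; q ∧ p there: w0:F. ✗
— 0 worlds.

2 and 0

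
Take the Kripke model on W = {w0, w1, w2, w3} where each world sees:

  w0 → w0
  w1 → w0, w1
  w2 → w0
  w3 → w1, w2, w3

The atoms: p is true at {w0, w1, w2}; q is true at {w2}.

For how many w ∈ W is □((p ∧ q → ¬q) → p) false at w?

w0: successors {w0}; (p ∧ q → ¬q) → p there: w0:T. ✓
w1: successors {w0, w1}; (p ∧ q → ¬q) → p there: w0:T, w1:T. ✓
w2: successors {w0}; (p ∧ q → ¬q) → p there: w0:T. ✓
w3: successors {w1, w2, w3}; (p ∧ q → ¬q) → p there: w1:T, w2:T, w3:F. ✗
Satisfying worlds: {w0, w1, w2}.
So □((p ∧ q → ¬q) → p) fails at the other 1 world.

1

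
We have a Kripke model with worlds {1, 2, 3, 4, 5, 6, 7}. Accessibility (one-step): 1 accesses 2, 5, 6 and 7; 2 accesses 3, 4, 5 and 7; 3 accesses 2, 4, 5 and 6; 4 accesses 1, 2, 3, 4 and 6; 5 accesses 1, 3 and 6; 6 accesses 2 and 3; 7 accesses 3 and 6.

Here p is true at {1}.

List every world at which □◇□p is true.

1: successors {2, 5, 6, 7}; ◇□p there: 2:F, 5:F, 6:F, 7:F. ✗
2: successors {3, 4, 5, 7}; ◇□p there: 3:F, 4:F, 5:F, 7:F. ✗
3: successors {2, 4, 5, 6}; ◇□p there: 2:F, 4:F, 5:F, 6:F. ✗
4: successors {1, 2, 3, 4, 6}; ◇□p there: 1:F, 2:F, 3:F, 4:F, 6:F. ✗
5: successors {1, 3, 6}; ◇□p there: 1:F, 3:F, 6:F. ✗
6: successors {2, 3}; ◇□p there: 2:F, 3:F. ✗
7: successors {3, 6}; ◇□p there: 3:F, 6:F. ✗

∅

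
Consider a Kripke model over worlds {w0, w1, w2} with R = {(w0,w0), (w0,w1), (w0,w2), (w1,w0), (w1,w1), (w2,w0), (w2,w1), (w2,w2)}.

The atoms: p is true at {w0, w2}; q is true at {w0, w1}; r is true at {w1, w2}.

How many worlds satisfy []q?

w0: successors {w0, w1, w2}; q there: w0:T, w1:T, w2:F. ✗
w1: successors {w0, w1}; q there: w0:T, w1:T. ✓
w2: successors {w0, w1, w2}; q there: w0:T, w1:T, w2:F. ✗
Satisfying worlds: {w1}.

1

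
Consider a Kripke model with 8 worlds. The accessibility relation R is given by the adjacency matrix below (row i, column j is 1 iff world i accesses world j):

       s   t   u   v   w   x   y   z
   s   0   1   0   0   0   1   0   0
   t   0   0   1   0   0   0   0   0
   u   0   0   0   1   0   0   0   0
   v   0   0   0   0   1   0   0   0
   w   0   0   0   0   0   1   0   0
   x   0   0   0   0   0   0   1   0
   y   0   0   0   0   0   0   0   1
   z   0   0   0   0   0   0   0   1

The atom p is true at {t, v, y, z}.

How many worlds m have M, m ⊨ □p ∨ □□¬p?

5

s: □p is F, □□¬p is F. ✗
t: □p is F, □□¬p is F. ✗
u: □p is T, □□¬p is T. ✓
v: □p is F, □□¬p is T. ✓
w: □p is F, □□¬p is F. ✗
x: □p is T, □□¬p is F. ✓
y: □p is T, □□¬p is F. ✓
z: □p is T, □□¬p is F. ✓
Satisfying worlds: {u, v, x, y, z}.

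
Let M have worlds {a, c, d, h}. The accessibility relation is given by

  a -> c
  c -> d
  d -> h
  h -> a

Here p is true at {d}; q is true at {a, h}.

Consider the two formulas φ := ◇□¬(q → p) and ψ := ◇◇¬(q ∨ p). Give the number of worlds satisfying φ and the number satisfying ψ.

For ◇□¬(q → p):
a: successors {c}; □¬(q → p) there: c:F. ✗
c: successors {d}; □¬(q → p) there: d:T. ✓
d: successors {h}; □¬(q → p) there: h:T. ✓
h: successors {a}; □¬(q → p) there: a:F. ✗
— 2 worlds.
For ◇◇¬(q ∨ p):
a: successors {c}; ◇¬(q ∨ p) there: c:F. ✗
c: successors {d}; ◇¬(q ∨ p) there: d:F. ✗
d: successors {h}; ◇¬(q ∨ p) there: h:F. ✗
h: successors {a}; ◇¬(q ∨ p) there: a:T. ✓
— 1 world.

2 and 1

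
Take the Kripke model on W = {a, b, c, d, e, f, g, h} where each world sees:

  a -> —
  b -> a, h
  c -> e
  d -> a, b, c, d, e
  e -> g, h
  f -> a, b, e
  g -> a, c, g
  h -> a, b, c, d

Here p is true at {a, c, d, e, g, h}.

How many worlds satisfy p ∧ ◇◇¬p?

3

a: p is T, ◇◇¬p is F. ✗
b: p is F, ◇◇¬p is T. ✗
c: p is T, ◇◇¬p is F. ✗
d: p is T, ◇◇¬p is T. ✓
e: p is T, ◇◇¬p is T. ✓
f: p is F, ◇◇¬p is F. ✗
g: p is T, ◇◇¬p is F. ✗
h: p is T, ◇◇¬p is T. ✓
Satisfying worlds: {d, e, h}.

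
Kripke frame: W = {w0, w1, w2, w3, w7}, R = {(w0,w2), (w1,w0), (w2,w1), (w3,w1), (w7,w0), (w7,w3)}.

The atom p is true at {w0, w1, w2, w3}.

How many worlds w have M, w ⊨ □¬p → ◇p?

w0: □¬p is F, ◇p is T. ✓
w1: □¬p is F, ◇p is T. ✓
w2: □¬p is F, ◇p is T. ✓
w3: □¬p is F, ◇p is T. ✓
w7: □¬p is F, ◇p is T. ✓
Satisfying worlds: {w0, w1, w2, w3, w7}.

5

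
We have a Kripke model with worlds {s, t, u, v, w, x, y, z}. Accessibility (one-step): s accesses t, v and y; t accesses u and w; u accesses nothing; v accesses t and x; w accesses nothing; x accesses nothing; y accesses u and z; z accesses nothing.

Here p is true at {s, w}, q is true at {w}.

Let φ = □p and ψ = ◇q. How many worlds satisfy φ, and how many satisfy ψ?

For □p:
s: successors {t, v, y}; p there: t:F, v:F, y:F. ✗
t: successors {u, w}; p there: u:F, w:T. ✗
u: no successors, so □p holds vacuously. ✓
v: successors {t, x}; p there: t:F, x:F. ✗
w: no successors, so □p holds vacuously. ✓
x: no successors, so □p holds vacuously. ✓
y: successors {u, z}; p there: u:F, z:F. ✗
z: no successors, so □p holds vacuously. ✓
— 4 worlds.
For ◇q:
s: successors {t, v, y}; q there: t:F, v:F, y:F. ✗
t: successors {u, w}; q there: u:F, w:T. ✓
u: no successors, so ◇q fails. ✗
v: successors {t, x}; q there: t:F, x:F. ✗
w: no successors, so ◇q fails. ✗
x: no successors, so ◇q fails. ✗
y: successors {u, z}; q there: u:F, z:F. ✗
z: no successors, so ◇q fails. ✗
— 1 world.

4 and 1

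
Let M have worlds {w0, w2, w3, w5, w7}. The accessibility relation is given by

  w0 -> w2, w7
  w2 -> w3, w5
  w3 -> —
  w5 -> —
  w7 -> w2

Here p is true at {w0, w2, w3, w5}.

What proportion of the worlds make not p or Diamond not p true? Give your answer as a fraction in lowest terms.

2/5

w0: not p is F, Diamond not p is T. ✓
w2: not p is F, Diamond not p is F. ✗
w3: not p is F, Diamond not p is F. ✗
w5: not p is F, Diamond not p is F. ✗
w7: not p is T, Diamond not p is F. ✓
That's 2 of 5 worlds, so 2/5.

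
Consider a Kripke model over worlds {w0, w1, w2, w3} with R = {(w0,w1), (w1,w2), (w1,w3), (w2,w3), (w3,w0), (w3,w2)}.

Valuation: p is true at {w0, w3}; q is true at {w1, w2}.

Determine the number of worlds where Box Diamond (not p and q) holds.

2

w0: successors {w1}; Diamond (not p and q) there: w1:T. ✓
w1: successors {w2, w3}; Diamond (not p and q) there: w2:F, w3:T. ✗
w2: successors {w3}; Diamond (not p and q) there: w3:T. ✓
w3: successors {w0, w2}; Diamond (not p and q) there: w0:T, w2:F. ✗
Satisfying worlds: {w0, w2}.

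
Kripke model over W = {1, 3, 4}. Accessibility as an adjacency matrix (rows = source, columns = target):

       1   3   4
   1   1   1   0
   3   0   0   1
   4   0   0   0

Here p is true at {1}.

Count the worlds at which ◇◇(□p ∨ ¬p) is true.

1

1: successors {1, 3}; ◇(□p ∨ ¬p) there: 1:T, 3:T. ✓
3: successors {4}; ◇(□p ∨ ¬p) there: 4:F. ✗
4: no successors, so ◇◇(□p ∨ ¬p) fails. ✗
Satisfying worlds: {1}.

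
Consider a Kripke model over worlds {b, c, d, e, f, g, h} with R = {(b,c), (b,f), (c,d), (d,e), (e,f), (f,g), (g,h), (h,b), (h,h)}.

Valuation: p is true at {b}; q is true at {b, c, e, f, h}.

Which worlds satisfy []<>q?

{c, d, f, g, h}

b: successors {c, f}; <>q there: c:F, f:F. ✗
c: successors {d}; <>q there: d:T. ✓
d: successors {e}; <>q there: e:T. ✓
e: successors {f}; <>q there: f:F. ✗
f: successors {g}; <>q there: g:T. ✓
g: successors {h}; <>q there: h:T. ✓
h: successors {b, h}; <>q there: b:T, h:T. ✓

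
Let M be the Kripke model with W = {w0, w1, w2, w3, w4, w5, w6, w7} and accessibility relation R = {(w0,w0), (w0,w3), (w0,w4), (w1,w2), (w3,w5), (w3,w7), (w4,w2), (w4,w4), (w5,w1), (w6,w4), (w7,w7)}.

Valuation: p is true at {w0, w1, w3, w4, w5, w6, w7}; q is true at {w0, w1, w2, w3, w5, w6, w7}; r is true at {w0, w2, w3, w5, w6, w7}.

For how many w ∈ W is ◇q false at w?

2

w0: successors {w0, w3, w4}; q there: w0:T, w3:T, w4:F. ✓
w1: successors {w2}; q there: w2:T. ✓
w2: no successors, so ◇q fails. ✗
w3: successors {w5, w7}; q there: w5:T, w7:T. ✓
w4: successors {w2, w4}; q there: w2:T, w4:F. ✓
w5: successors {w1}; q there: w1:T. ✓
w6: successors {w4}; q there: w4:F. ✗
w7: successors {w7}; q there: w7:T. ✓
Satisfying worlds: {w0, w1, w3, w4, w5, w7}.
So ◇q fails at the other 2 worlds.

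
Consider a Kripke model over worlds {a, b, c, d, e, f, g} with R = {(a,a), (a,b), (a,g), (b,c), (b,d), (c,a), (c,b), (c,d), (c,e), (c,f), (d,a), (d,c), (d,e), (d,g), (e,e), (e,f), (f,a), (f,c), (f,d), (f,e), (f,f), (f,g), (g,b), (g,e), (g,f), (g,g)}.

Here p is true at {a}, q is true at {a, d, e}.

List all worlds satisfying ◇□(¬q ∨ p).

a: successors {a, b, g}; □(¬q ∨ p) there: a:T, b:F, g:F. ✓
b: successors {c, d}; □(¬q ∨ p) there: c:F, d:F. ✗
c: successors {a, b, d, e, f}; □(¬q ∨ p) there: a:T, b:F, d:F, e:F, f:F. ✓
d: successors {a, c, e, g}; □(¬q ∨ p) there: a:T, c:F, e:F, g:F. ✓
e: successors {e, f}; □(¬q ∨ p) there: e:F, f:F. ✗
f: successors {a, c, d, e, f, g}; □(¬q ∨ p) there: a:T, c:F, d:F, e:F, f:F, g:F. ✓
g: successors {b, e, f, g}; □(¬q ∨ p) there: b:F, e:F, f:F, g:F. ✗

{a, c, d, f}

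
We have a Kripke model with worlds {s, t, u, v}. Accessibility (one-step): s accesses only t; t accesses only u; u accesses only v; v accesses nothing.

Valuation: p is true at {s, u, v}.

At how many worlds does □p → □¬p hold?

s: □p is F, □¬p is T. ✓
t: □p is T, □¬p is F. ✗
u: □p is T, □¬p is F. ✗
v: □p is T, □¬p is T. ✓
Satisfying worlds: {s, v}.

2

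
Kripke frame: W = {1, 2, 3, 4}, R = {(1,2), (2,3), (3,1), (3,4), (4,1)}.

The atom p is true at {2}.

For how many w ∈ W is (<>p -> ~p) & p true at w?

1: <>p -> ~p is T, p is F. ✗
2: <>p -> ~p is T, p is T. ✓
3: <>p -> ~p is T, p is F. ✗
4: <>p -> ~p is T, p is F. ✗
Satisfying worlds: {2}.

1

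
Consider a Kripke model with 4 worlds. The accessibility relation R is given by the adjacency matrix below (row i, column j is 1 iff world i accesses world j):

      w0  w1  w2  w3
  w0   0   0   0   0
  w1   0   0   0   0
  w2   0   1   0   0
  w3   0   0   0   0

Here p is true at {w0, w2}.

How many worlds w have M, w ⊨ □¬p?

w0: no successors, so □¬p holds vacuously. ✓
w1: no successors, so □¬p holds vacuously. ✓
w2: successors {w1}; ¬p there: w1:T. ✓
w3: no successors, so □¬p holds vacuously. ✓
Satisfying worlds: {w0, w1, w2, w3}.

4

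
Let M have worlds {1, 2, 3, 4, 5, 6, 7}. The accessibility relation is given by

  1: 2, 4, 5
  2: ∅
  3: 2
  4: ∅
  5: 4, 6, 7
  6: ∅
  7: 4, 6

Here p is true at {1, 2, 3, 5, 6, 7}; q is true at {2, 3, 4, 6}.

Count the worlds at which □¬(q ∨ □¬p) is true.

3

1: successors {2, 4, 5}; ¬(q ∨ □¬p) there: 2:F, 4:F, 5:T. ✗
2: no successors, so □¬(q ∨ □¬p) holds vacuously. ✓
3: successors {2}; ¬(q ∨ □¬p) there: 2:F. ✗
4: no successors, so □¬(q ∨ □¬p) holds vacuously. ✓
5: successors {4, 6, 7}; ¬(q ∨ □¬p) there: 4:F, 6:F, 7:T. ✗
6: no successors, so □¬(q ∨ □¬p) holds vacuously. ✓
7: successors {4, 6}; ¬(q ∨ □¬p) there: 4:F, 6:F. ✗
Satisfying worlds: {2, 4, 6}.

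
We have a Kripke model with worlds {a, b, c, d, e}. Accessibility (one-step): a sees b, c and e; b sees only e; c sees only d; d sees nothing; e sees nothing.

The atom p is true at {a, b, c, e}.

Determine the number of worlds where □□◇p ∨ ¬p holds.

4

a: □□◇p is F, ¬p is F. ✗
b: □□◇p is T, ¬p is F. ✓
c: □□◇p is T, ¬p is F. ✓
d: □□◇p is T, ¬p is T. ✓
e: □□◇p is T, ¬p is F. ✓
Satisfying worlds: {b, c, d, e}.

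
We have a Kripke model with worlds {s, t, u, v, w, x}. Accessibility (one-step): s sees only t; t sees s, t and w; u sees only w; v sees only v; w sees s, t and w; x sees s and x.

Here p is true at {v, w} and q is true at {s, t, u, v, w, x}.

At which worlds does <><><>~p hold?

s: successors {t}; <><>~p there: t:T. ✓
t: successors {s, t, w}; <><>~p there: s:T, t:T, w:T. ✓
u: successors {w}; <><>~p there: w:T. ✓
v: successors {v}; <><>~p there: v:F. ✗
w: successors {s, t, w}; <><>~p there: s:T, t:T, w:T. ✓
x: successors {s, x}; <><>~p there: s:T, x:T. ✓

{s, t, u, w, x}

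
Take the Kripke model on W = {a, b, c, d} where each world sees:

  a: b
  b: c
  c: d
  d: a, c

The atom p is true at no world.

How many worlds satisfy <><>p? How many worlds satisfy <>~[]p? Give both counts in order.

0 and 4

For <><>p:
a: successors {b}; <>p there: b:F. ✗
b: successors {c}; <>p there: c:F. ✗
c: successors {d}; <>p there: d:F. ✗
d: successors {a, c}; <>p there: a:F, c:F. ✗
— 0 worlds.
For <>~[]p:
a: successors {b}; ~[]p there: b:T. ✓
b: successors {c}; ~[]p there: c:T. ✓
c: successors {d}; ~[]p there: d:T. ✓
d: successors {a, c}; ~[]p there: a:T, c:T. ✓
— 4 worlds.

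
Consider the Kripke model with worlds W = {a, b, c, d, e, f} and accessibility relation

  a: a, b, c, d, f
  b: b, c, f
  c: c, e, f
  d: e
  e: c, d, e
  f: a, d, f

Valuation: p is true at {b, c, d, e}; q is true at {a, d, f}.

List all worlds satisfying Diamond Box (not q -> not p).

{a, b, c, f}

a: successors {a, b, c, d, f}; Box (not q -> not p) there: a:F, b:F, c:F, d:F, f:T. ✓
b: successors {b, c, f}; Box (not q -> not p) there: b:F, c:F, f:T. ✓
c: successors {c, e, f}; Box (not q -> not p) there: c:F, e:F, f:T. ✓
d: successors {e}; Box (not q -> not p) there: e:F. ✗
e: successors {c, d, e}; Box (not q -> not p) there: c:F, d:F, e:F. ✗
f: successors {a, d, f}; Box (not q -> not p) there: a:F, d:F, f:T. ✓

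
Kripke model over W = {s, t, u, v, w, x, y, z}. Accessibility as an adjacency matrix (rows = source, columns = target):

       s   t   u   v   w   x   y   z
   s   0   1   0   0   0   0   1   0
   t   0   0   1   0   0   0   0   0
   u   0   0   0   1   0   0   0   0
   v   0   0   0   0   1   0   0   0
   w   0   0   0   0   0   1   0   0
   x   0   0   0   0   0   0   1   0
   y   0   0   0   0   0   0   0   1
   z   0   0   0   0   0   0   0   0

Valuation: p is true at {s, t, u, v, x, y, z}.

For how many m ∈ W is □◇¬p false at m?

s: successors {t, y}; ◇¬p there: t:F, y:F. ✗
t: successors {u}; ◇¬p there: u:F. ✗
u: successors {v}; ◇¬p there: v:T. ✓
v: successors {w}; ◇¬p there: w:F. ✗
w: successors {x}; ◇¬p there: x:F. ✗
x: successors {y}; ◇¬p there: y:F. ✗
y: successors {z}; ◇¬p there: z:F. ✗
z: no successors, so □◇¬p holds vacuously. ✓
Satisfying worlds: {u, z}.
So □◇¬p fails at the other 6 worlds.

6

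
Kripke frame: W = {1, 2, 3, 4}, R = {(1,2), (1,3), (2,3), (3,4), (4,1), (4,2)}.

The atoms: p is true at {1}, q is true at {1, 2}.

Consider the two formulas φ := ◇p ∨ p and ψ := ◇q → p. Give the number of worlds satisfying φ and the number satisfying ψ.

2 and 3

For ◇p ∨ p:
1: ◇p is F, p is T. ✓
2: ◇p is F, p is F. ✗
3: ◇p is F, p is F. ✗
4: ◇p is T, p is F. ✓
— 2 worlds.
For ◇q → p:
1: ◇q is T, p is T. ✓
2: ◇q is F, p is F. ✓
3: ◇q is F, p is F. ✓
4: ◇q is T, p is F. ✗
— 3 worlds.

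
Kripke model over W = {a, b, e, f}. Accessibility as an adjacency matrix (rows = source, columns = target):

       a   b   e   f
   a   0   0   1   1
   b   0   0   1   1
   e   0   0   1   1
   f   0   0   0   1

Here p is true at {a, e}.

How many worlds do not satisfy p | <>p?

1

a: p is T, <>p is T. ✓
b: p is F, <>p is T. ✓
e: p is T, <>p is T. ✓
f: p is F, <>p is F. ✗
Satisfying worlds: {a, b, e}.
So p | <>p fails at the other 1 world.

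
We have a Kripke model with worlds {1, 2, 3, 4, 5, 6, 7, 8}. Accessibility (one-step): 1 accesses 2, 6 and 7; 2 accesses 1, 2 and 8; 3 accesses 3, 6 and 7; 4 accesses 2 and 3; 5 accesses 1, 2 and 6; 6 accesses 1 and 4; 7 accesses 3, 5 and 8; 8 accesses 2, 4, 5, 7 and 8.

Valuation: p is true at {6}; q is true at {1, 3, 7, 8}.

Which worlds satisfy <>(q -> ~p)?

{1, 2, 3, 4, 5, 6, 7, 8}

1: successors {2, 6, 7}; q -> ~p there: 2:T, 6:T, 7:T. ✓
2: successors {1, 2, 8}; q -> ~p there: 1:T, 2:T, 8:T. ✓
3: successors {3, 6, 7}; q -> ~p there: 3:T, 6:T, 7:T. ✓
4: successors {2, 3}; q -> ~p there: 2:T, 3:T. ✓
5: successors {1, 2, 6}; q -> ~p there: 1:T, 2:T, 6:T. ✓
6: successors {1, 4}; q -> ~p there: 1:T, 4:T. ✓
7: successors {3, 5, 8}; q -> ~p there: 3:T, 5:T, 8:T. ✓
8: successors {2, 4, 5, 7, 8}; q -> ~p there: 2:T, 4:T, 5:T, 7:T, 8:T. ✓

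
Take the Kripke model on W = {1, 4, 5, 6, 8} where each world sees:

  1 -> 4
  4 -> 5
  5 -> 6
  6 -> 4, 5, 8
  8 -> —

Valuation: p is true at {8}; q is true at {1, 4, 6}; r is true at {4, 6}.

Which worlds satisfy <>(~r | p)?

{4, 6}

1: successors {4}; ~r | p there: 4:F. ✗
4: successors {5}; ~r | p there: 5:T. ✓
5: successors {6}; ~r | p there: 6:F. ✗
6: successors {4, 5, 8}; ~r | p there: 4:F, 5:T, 8:T. ✓
8: no successors, so <>(~r | p) fails. ✗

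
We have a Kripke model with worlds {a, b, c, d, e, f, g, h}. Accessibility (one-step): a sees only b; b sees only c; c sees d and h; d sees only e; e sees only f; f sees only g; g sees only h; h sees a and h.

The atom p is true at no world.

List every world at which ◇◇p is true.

a: successors {b}; ◇p there: b:F. ✗
b: successors {c}; ◇p there: c:F. ✗
c: successors {d, h}; ◇p there: d:F, h:F. ✗
d: successors {e}; ◇p there: e:F. ✗
e: successors {f}; ◇p there: f:F. ✗
f: successors {g}; ◇p there: g:F. ✗
g: successors {h}; ◇p there: h:F. ✗
h: successors {a, h}; ◇p there: a:F, h:F. ✗

∅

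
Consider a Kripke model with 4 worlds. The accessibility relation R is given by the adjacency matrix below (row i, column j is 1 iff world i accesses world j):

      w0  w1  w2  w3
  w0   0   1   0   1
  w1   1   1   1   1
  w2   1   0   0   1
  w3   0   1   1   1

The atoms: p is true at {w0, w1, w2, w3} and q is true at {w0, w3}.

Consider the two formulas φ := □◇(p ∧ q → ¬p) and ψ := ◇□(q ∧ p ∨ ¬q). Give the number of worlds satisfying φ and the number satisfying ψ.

For □◇(p ∧ q → ¬p):
w0: successors {w1, w3}; ◇(p ∧ q → ¬p) there: w1:T, w3:T. ✓
w1: successors {w0, w1, w2, w3}; ◇(p ∧ q → ¬p) there: w0:T, w1:T, w2:F, w3:T. ✗
w2: successors {w0, w3}; ◇(p ∧ q → ¬p) there: w0:T, w3:T. ✓
w3: successors {w1, w2, w3}; ◇(p ∧ q → ¬p) there: w1:T, w2:F, w3:T. ✗
— 2 worlds.
For ◇□(q ∧ p ∨ ¬q):
w0: successors {w1, w3}; □(q ∧ p ∨ ¬q) there: w1:T, w3:T. ✓
w1: successors {w0, w1, w2, w3}; □(q ∧ p ∨ ¬q) there: w0:T, w1:T, w2:T, w3:T. ✓
w2: successors {w0, w3}; □(q ∧ p ∨ ¬q) there: w0:T, w3:T. ✓
w3: successors {w1, w2, w3}; □(q ∧ p ∨ ¬q) there: w1:T, w2:T, w3:T. ✓
— 4 worlds.

2 and 4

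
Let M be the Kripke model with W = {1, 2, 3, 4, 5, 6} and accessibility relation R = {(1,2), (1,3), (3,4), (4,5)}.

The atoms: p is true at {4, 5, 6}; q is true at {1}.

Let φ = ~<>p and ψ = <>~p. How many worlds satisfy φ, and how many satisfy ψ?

4 and 1

For ~<>p:
1: <>p is F. ✓
2: <>p is F. ✓
3: <>p is T. ✗
4: <>p is T. ✗
5: <>p is F. ✓
6: <>p is F. ✓
— 4 worlds.
For <>~p:
1: successors {2, 3}; ~p there: 2:T, 3:T. ✓
2: no successors, so <>~p fails. ✗
3: successors {4}; ~p there: 4:F. ✗
4: successors {5}; ~p there: 5:F. ✗
5: no successors, so <>~p fails. ✗
6: no successors, so <>~p fails. ✗
— 1 world.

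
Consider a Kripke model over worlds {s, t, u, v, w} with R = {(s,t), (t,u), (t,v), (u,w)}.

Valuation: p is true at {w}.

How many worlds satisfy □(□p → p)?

4

s: successors {t}; □p → p there: t:T. ✓
t: successors {u, v}; □p → p there: u:F, v:F. ✗
u: successors {w}; □p → p there: w:T. ✓
v: no successors, so □(□p → p) holds vacuously. ✓
w: no successors, so □(□p → p) holds vacuously. ✓
Satisfying worlds: {s, u, v, w}.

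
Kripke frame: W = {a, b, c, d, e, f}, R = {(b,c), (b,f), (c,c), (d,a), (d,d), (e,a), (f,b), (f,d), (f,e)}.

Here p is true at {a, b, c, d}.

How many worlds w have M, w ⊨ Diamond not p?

a: no successors, so Diamond not p fails. ✗
b: successors {c, f}; not p there: c:F, f:T. ✓
c: successors {c}; not p there: c:F. ✗
d: successors {a, d}; not p there: a:F, d:F. ✗
e: successors {a}; not p there: a:F. ✗
f: successors {b, d, e}; not p there: b:F, d:F, e:T. ✓
Satisfying worlds: {b, f}.

2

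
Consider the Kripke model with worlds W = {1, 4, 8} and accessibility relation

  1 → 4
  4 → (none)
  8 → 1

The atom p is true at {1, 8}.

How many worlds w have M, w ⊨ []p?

1: successors {4}; p there: 4:F. ✗
4: no successors, so []p holds vacuously. ✓
8: successors {1}; p there: 1:T. ✓
Satisfying worlds: {4, 8}.

2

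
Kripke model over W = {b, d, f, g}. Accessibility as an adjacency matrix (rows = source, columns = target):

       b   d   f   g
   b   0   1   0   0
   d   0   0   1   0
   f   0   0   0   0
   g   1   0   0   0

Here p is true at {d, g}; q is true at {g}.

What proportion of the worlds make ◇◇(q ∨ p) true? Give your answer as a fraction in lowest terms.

1/4

b: successors {d}; ◇(q ∨ p) there: d:F. ✗
d: successors {f}; ◇(q ∨ p) there: f:F. ✗
f: no successors, so ◇◇(q ∨ p) fails. ✗
g: successors {b}; ◇(q ∨ p) there: b:T. ✓
That's 1 of 4 worlds, so 1/4.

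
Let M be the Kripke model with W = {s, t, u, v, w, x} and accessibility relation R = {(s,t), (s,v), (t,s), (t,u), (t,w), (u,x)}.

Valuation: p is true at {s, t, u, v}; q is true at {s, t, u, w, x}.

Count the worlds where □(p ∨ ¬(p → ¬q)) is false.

s: successors {t, v}; p ∨ ¬(p → ¬q) there: t:T, v:T. ✓
t: successors {s, u, w}; p ∨ ¬(p → ¬q) there: s:T, u:T, w:F. ✗
u: successors {x}; p ∨ ¬(p → ¬q) there: x:F. ✗
v: no successors, so □(p ∨ ¬(p → ¬q)) holds vacuously. ✓
w: no successors, so □(p ∨ ¬(p → ¬q)) holds vacuously. ✓
x: no successors, so □(p ∨ ¬(p → ¬q)) holds vacuously. ✓
Satisfying worlds: {s, v, w, x}.
So □(p ∨ ¬(p → ¬q)) fails at the other 2 worlds.

2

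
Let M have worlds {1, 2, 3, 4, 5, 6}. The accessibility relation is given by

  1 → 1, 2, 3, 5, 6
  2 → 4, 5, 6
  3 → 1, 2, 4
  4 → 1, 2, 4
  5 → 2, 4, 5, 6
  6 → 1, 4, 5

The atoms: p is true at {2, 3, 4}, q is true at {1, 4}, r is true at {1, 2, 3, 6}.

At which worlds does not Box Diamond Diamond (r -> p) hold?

∅

1: Box Diamond Diamond (r -> p) is T. ✗
2: Box Diamond Diamond (r -> p) is T. ✗
3: Box Diamond Diamond (r -> p) is T. ✗
4: Box Diamond Diamond (r -> p) is T. ✗
5: Box Diamond Diamond (r -> p) is T. ✗
6: Box Diamond Diamond (r -> p) is T. ✗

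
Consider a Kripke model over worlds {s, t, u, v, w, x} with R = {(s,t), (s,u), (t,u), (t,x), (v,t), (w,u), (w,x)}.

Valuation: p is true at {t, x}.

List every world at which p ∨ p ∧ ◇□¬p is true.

{t, x}

s: p is F, p ∧ ◇□¬p is F. ✗
t: p is T, p ∧ ◇□¬p is T. ✓
u: p is F, p ∧ ◇□¬p is F. ✗
v: p is F, p ∧ ◇□¬p is F. ✗
w: p is F, p ∧ ◇□¬p is F. ✗
x: p is T, p ∧ ◇□¬p is F. ✓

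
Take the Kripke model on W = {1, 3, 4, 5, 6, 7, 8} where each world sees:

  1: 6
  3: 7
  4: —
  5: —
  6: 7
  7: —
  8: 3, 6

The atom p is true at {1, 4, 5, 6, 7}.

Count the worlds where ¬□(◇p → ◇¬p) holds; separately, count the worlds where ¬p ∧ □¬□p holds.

2 and 0

For ¬□(◇p → ◇¬p):
1: □(◇p → ◇¬p) is F. ✓
3: □(◇p → ◇¬p) is T. ✗
4: □(◇p → ◇¬p) is T. ✗
5: □(◇p → ◇¬p) is T. ✗
6: □(◇p → ◇¬p) is T. ✗
7: □(◇p → ◇¬p) is T. ✗
8: □(◇p → ◇¬p) is F. ✓
— 2 worlds.
For ¬p ∧ □¬□p:
1: ¬p is F, □¬□p is F. ✗
3: ¬p is T, □¬□p is F. ✗
4: ¬p is F, □¬□p is T. ✗
5: ¬p is F, □¬□p is T. ✗
6: ¬p is F, □¬□p is F. ✗
7: ¬p is F, □¬□p is T. ✗
8: ¬p is T, □¬□p is F. ✗
— 0 worlds.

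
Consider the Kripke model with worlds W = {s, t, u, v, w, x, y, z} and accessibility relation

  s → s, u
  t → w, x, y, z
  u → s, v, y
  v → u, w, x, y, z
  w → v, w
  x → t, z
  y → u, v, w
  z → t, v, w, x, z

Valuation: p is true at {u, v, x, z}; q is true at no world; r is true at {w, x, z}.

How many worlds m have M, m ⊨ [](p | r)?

2

s: successors {s, u}; p | r there: s:F, u:T. ✗
t: successors {w, x, y, z}; p | r there: w:T, x:T, y:F, z:T. ✗
u: successors {s, v, y}; p | r there: s:F, v:T, y:F. ✗
v: successors {u, w, x, y, z}; p | r there: u:T, w:T, x:T, y:F, z:T. ✗
w: successors {v, w}; p | r there: v:T, w:T. ✓
x: successors {t, z}; p | r there: t:F, z:T. ✗
y: successors {u, v, w}; p | r there: u:T, v:T, w:T. ✓
z: successors {t, v, w, x, z}; p | r there: t:F, v:T, w:T, x:T, z:T. ✗
Satisfying worlds: {w, y}.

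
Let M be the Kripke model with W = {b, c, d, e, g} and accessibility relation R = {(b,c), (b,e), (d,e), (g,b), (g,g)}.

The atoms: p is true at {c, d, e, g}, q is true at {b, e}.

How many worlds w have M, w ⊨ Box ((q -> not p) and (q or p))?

b: successors {c, e}; (q -> not p) and (q or p) there: c:T, e:F. ✗
c: no successors, so Box ((q -> not p) and (q or p)) holds vacuously. ✓
d: successors {e}; (q -> not p) and (q or p) there: e:F. ✗
e: no successors, so Box ((q -> not p) and (q or p)) holds vacuously. ✓
g: successors {b, g}; (q -> not p) and (q or p) there: b:T, g:T. ✓
Satisfying worlds: {c, e, g}.

3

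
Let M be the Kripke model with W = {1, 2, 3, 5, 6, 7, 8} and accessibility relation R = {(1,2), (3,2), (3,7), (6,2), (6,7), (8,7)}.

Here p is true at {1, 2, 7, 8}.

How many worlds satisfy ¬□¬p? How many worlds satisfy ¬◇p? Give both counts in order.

For ¬□¬p:
1: □¬p is F. ✓
2: □¬p is T. ✗
3: □¬p is F. ✓
5: □¬p is T. ✗
6: □¬p is F. ✓
7: □¬p is T. ✗
8: □¬p is F. ✓
— 4 worlds.
For ¬◇p:
1: ◇p is T. ✗
2: ◇p is F. ✓
3: ◇p is T. ✗
5: ◇p is F. ✓
6: ◇p is T. ✗
7: ◇p is F. ✓
8: ◇p is T. ✗
— 3 worlds.

4 and 3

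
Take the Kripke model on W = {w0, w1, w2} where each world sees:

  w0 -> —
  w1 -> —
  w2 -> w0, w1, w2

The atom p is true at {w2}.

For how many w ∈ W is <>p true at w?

1

w0: no successors, so <>p fails. ✗
w1: no successors, so <>p fails. ✗
w2: successors {w0, w1, w2}; p there: w0:F, w1:F, w2:T. ✓
Satisfying worlds: {w2}.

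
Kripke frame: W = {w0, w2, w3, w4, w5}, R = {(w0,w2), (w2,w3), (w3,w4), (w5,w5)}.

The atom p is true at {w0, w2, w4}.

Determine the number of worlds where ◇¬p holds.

2

w0: successors {w2}; ¬p there: w2:F. ✗
w2: successors {w3}; ¬p there: w3:T. ✓
w3: successors {w4}; ¬p there: w4:F. ✗
w4: no successors, so ◇¬p fails. ✗
w5: successors {w5}; ¬p there: w5:T. ✓
Satisfying worlds: {w2, w5}.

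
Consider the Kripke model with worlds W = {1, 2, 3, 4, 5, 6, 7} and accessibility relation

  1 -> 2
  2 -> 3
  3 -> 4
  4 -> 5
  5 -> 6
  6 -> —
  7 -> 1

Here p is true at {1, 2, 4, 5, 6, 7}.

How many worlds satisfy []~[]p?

2

1: successors {2}; ~[]p there: 2:T. ✓
2: successors {3}; ~[]p there: 3:F. ✗
3: successors {4}; ~[]p there: 4:F. ✗
4: successors {5}; ~[]p there: 5:F. ✗
5: successors {6}; ~[]p there: 6:F. ✗
6: no successors, so []~[]p holds vacuously. ✓
7: successors {1}; ~[]p there: 1:F. ✗
Satisfying worlds: {1, 6}.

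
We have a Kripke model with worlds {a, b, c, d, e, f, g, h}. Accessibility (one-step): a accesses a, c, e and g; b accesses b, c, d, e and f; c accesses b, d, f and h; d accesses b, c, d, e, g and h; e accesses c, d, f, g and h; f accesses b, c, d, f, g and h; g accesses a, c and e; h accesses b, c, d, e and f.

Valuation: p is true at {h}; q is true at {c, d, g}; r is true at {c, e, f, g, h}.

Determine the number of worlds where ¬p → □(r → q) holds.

1

a: ¬p is T, □(r → q) is F. ✗
b: ¬p is T, □(r → q) is F. ✗
c: ¬p is T, □(r → q) is F. ✗
d: ¬p is T, □(r → q) is F. ✗
e: ¬p is T, □(r → q) is F. ✗
f: ¬p is T, □(r → q) is F. ✗
g: ¬p is T, □(r → q) is F. ✗
h: ¬p is F, □(r → q) is F. ✓
Satisfying worlds: {h}.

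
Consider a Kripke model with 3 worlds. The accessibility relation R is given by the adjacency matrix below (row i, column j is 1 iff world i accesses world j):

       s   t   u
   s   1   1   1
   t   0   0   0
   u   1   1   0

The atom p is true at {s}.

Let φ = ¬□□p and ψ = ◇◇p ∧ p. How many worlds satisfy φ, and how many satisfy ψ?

For ¬□□p:
s: □□p is F. ✓
t: □□p is T. ✗
u: □□p is F. ✓
— 2 worlds.
For ◇◇p ∧ p:
s: ◇◇p is T, p is T. ✓
t: ◇◇p is F, p is F. ✗
u: ◇◇p is T, p is F. ✗
— 1 world.

2 and 1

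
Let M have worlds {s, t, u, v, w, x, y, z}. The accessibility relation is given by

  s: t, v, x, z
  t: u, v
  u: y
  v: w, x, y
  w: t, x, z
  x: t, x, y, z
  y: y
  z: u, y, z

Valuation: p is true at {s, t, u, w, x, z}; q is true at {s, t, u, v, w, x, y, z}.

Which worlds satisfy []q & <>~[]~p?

s: []q is T, <>~[]~p is T. ✓
t: []q is T, <>~[]~p is T. ✓
u: []q is T, <>~[]~p is F. ✗
v: []q is T, <>~[]~p is T. ✓
w: []q is T, <>~[]~p is T. ✓
x: []q is T, <>~[]~p is T. ✓
y: []q is T, <>~[]~p is F. ✗
z: []q is T, <>~[]~p is T. ✓

{s, t, v, w, x, z}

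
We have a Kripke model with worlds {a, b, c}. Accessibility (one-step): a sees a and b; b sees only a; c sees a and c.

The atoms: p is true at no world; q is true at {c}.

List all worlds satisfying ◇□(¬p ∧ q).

a: successors {a, b}; □(¬p ∧ q) there: a:F, b:F. ✗
b: successors {a}; □(¬p ∧ q) there: a:F. ✗
c: successors {a, c}; □(¬p ∧ q) there: a:F, c:F. ✗

∅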